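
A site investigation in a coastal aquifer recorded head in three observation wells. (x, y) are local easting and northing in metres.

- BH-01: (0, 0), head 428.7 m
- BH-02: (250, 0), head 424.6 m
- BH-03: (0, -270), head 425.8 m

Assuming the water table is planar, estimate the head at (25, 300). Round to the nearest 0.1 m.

431.5 m

∂h/∂x = (424.6 − 428.7) / (250 − 0) = -0.01640
∂h/∂y = (425.8 − 428.7) / (-270 − 0) = +0.01074
h(25, 300) = 428.7 + (-0.01640)·(25) + (+0.01074)·(300) = 428.7 -0.410 +3.222 = 431.512 m.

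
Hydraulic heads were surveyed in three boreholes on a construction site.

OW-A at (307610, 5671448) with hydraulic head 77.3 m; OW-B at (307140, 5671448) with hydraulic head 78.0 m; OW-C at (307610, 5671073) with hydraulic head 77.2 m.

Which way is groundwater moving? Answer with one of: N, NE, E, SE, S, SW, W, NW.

E

∂h/∂x = (78.0 − 77.3) / (307140 − 307610) = -0.001489
∂h/∂y = (77.2 − 77.3) / (5671073 − 5671448) = +0.0002667
Flow = −∇h = (+0.001489 east, -0.0002667 north), which points east.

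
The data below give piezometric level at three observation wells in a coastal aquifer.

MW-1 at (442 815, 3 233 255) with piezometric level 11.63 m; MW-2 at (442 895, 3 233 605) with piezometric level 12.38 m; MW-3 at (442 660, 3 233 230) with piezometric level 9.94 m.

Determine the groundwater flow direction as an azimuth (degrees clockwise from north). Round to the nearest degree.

Taking MW-1 as reference: MW-2−MW-1 = (80, 350, +0.75); MW-3−MW-1 = (-155, -25, -1.69).
Determinant of the coordinate differences = 80·(-25) − (-155)·350 = 52250.
∂h/∂x = [(+0.75)·(-25) − (-1.69)·350] / 52250 = +0.01096
∂h/∂y = [80·(-1.69) − (-155)·(+0.75)] / 52250 = -0.0003627
Flow direction (−∇h) has components (-0.01096 E, +0.0003627 N).
Azimuth = atan2(E, N) = atan2(-0.01096, +0.0003627) = 271.9° ≈ 272°.

272°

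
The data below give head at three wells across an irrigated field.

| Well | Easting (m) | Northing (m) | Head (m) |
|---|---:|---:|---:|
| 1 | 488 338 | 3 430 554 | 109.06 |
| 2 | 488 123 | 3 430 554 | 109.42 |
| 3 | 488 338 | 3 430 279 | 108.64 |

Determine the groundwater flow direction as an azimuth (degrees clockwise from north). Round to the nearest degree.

132°

∂h/∂x = (109.42 − 109.06) / (488123 − 488338) = -0.001674
∂h/∂y = (108.64 − 109.06) / (3430279 − 3430554) = +0.001527
Flow direction (−∇h) has components (+0.001674 E, -0.001527 N).
Azimuth = atan2(E, N) = atan2(+0.001674, -0.001527) = 132.4° ≈ 132°.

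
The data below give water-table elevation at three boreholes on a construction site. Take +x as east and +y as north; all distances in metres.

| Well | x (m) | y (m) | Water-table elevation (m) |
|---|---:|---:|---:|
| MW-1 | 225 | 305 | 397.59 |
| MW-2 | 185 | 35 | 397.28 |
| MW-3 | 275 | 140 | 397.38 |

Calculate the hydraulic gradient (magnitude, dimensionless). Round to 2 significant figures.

With h = a·x + b·y + c and MW-1 as origin, the differences give:
  (-40)·a + (-270)·b = -0.31
  50·a + (-165)·b = -0.21
Eliminate b (×(-165) and ×(-270), subtract): 20100·a = -5.550 → a = ∂h/∂x = -0.0002761
Back-substitute: b = ∂h/∂y = +0.001189.
|∇h| = √(-0.0002761² + 0.001189²) = 0.001221

0.0012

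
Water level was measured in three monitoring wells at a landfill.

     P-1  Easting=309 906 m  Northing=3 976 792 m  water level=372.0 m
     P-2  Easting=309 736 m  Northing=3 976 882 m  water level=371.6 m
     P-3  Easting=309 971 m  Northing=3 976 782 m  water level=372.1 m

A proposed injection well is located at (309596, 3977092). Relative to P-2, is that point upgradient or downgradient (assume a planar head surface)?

Differences from P-1: to P-2 (Δx, Δy, Δh) = (-170, 90, -0.4); to P-3 = (65, -10, +0.1).
Determinant of the coordinate differences = (-170)·(-10) − 65·90 = -4150.
∂h/∂x = [(-0.4)·(-10) − (+0.1)·90] / -4150 = +0.001205
∂h/∂y = [(-170)·(+0.1) − 65·(-0.4)] / -4150 = -0.002169
Head at (309596, 3977092) = 372.0 + (+0.001205)·(-310) + (-0.002169)·(300) = 370.98 m.
That is lower than the 371.6 m at P-2, so the point is downgradient.

downgradient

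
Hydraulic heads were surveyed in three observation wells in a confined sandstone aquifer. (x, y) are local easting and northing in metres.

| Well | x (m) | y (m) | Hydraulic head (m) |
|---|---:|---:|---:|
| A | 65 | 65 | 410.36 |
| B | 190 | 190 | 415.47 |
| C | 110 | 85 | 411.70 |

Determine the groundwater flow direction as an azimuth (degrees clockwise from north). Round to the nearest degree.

226°

Differences from A: to B (Δx, Δy, Δh) = (125, 125, +5.11); to C = (45, 20, +1.34).
Determinant of the coordinate differences = 125·20 − 45·125 = -3125.
∂h/∂x = [(+5.11)·20 − (+1.34)·125] / -3125 = +0.02090
∂h/∂y = [125·(+1.34) − 45·(+5.11)] / -3125 = +0.01998
Flow direction (−∇h) has components (-0.02090 E, -0.01998 N).
Azimuth = atan2(E, N) = atan2(-0.02090, -0.01998) = 226.3° ≈ 226°.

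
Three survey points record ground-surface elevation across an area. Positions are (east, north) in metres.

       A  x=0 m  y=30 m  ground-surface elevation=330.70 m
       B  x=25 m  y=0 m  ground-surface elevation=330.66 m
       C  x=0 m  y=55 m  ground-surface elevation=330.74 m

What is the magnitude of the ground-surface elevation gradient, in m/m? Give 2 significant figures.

Three-point gradient (reference A): Δ to B = (25, -30, -0.04), Δ to C = (0, 25, +0.04).
∂z/∂x = +0.0003200, ∂z/∂y = +0.001600 (det = 625).
|∇f| = √(0.0003200² + 0.001600²) = 0.001632 m/m

0.0016 m/m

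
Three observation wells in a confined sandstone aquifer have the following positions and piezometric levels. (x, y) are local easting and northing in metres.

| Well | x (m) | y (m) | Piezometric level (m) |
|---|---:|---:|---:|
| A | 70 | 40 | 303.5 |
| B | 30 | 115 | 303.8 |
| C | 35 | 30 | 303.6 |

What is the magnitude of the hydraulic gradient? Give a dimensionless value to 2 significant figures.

0.0041

Differences from A: to B (Δx, Δy, Δh) = (-40, 75, +0.3); to C = (-35, -10, +0.1).
Solve a·Δx + b·Δy = Δh: det = (-40)·(-10) − (-35)·75 = 3025.
∂h/∂x = [(+0.3)·(-10) − (+0.1)·75] / 3025 = -0.003471
∂h/∂y = [(-40)·(+0.1) − (-35)·(+0.3)] / 3025 = +0.002149
|∇h| = √(-0.003471² + 0.002149²) = 0.004082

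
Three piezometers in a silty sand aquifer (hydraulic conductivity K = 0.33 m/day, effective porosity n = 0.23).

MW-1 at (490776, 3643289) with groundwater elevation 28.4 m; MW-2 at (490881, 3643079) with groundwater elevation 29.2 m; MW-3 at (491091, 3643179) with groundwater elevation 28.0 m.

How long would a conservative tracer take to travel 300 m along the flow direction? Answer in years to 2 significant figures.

92 years

Taking MW-1 as reference: MW-2−MW-1 = (105, -210, +0.8); MW-3−MW-1 = (315, -110, -0.4).
Solve a·Δx + b·Δy = Δh: det = 105·(-110) − 315·(-210) = 54600.
∂h/∂x = [(+0.8)·(-110) − (-0.4)·(-210)] / 54600 = -0.003150
∂h/∂y = [105·(-0.4) − 315·(+0.8)] / 54600 = -0.005385
|∇h| = √(-0.003150² + -0.005385²) = 0.006239
Seepage velocity v = K·i/n = 0.33 × 0.006239 / 0.23 = 0.008952 m/day.
t = 300 / 0.008952 = 3.351e+04 days = 91.7 years.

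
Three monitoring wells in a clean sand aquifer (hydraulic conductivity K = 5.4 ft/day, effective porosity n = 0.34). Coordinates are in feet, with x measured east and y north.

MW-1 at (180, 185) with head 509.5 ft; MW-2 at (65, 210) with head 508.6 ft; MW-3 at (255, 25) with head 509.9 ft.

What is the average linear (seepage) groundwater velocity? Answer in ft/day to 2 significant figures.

With h = a·x + b·y + c and MW-1 as origin, the differences give:
  (-115)·a + 25·b = -0.9
  75·a + (-160)·b = +0.4
Eliminate b (×(-160) and ×25, subtract): 16525·a = 134.00 → a = ∂h/∂x = +0.008109
Back-substitute: b = ∂h/∂y = +0.001301.
|∇h| = √(0.008109² + 0.001301²) = 0.008213
Seepage velocity v = K·i/n = 5.4 × 0.008213 / 0.34 = 0.1304 ft/day.

0.13 ft/day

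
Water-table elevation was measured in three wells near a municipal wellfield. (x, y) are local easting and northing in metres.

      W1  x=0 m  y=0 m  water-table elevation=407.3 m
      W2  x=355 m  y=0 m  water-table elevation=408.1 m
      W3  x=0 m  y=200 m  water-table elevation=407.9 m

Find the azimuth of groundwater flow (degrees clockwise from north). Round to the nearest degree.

∂h/∂x = (408.1 − 407.3) / (355 − 0) = +0.002254
∂h/∂y = (407.9 − 407.3) / (200 − 0) = +0.003000
Flow direction (−∇h) has components (-0.002254 E, -0.003000 N).
Azimuth = atan2(E, N) = atan2(-0.002254, -0.003000) = 216.9° ≈ 217°.

217°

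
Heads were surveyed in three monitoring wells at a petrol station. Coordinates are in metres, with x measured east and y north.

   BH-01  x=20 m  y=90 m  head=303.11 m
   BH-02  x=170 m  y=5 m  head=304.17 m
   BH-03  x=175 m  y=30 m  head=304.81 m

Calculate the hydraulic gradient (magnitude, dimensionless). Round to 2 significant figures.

0.029

Taking BH-01 as reference: BH-02−BH-01 = (150, -85, +1.06); BH-03−BH-01 = (155, -60, +1.70).
Determinant of the coordinate differences = 150·(-60) − 155·(-85) = 4175.
∂h/∂x = [(+1.06)·(-60) − (+1.70)·(-85)] / 4175 = +0.01938
∂h/∂y = [150·(+1.70) − 155·(+1.06)] / 4175 = +0.02172
|∇h| = √(0.01938² + 0.02172²) = 0.02911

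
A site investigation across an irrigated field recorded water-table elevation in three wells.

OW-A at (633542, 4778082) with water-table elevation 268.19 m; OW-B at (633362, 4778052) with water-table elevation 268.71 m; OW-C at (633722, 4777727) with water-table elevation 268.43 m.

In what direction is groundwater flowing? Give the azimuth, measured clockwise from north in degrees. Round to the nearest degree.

052°

Differences from OW-A: to OW-B (Δx, Δy, Δh) = (-180, -30, +0.52); to OW-C = (180, -355, +0.24).
Determinant of the coordinate differences = (-180)·(-355) − 180·(-30) = 69300.
∂h/∂x = [(+0.52)·(-355) − (+0.24)·(-30)] / 69300 = -0.002560
∂h/∂y = [(-180)·(+0.24) − 180·(+0.52)] / 69300 = -0.001974
Flow direction (−∇h) has components (+0.002560 E, +0.001974 N).
Azimuth = atan2(E, N) = atan2(+0.002560, +0.001974) = 52.4° ≈ 052°.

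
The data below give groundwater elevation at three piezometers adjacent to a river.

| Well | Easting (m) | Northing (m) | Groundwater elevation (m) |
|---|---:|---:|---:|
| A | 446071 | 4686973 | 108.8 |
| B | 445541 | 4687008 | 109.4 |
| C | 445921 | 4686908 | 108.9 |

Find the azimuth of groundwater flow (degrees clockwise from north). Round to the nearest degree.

131°

With h = a·x + b·y + c and A as origin, the differences give:
  (-530)·a + 35·b = +0.6
  (-150)·a + (-65)·b = +0.1
Eliminate b (×(-65) and ×35, subtract): 39700·a = -42.50 → a = ∂h/∂x = -0.001071
Back-substitute: b = ∂h/∂y = +0.0009320.
Flow direction (−∇h) has components (+0.001071 E, -0.0009320 N).
Azimuth = atan2(E, N) = atan2(+0.001071, -0.0009320) = 131.0° ≈ 131°.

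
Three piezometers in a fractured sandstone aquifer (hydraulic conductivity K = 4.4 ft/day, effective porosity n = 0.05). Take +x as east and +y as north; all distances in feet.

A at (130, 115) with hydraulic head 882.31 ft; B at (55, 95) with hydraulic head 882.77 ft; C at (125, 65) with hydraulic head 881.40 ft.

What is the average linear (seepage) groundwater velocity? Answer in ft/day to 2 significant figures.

With h = a·x + b·y + c and A as origin, the differences give:
  (-75)·a + (-20)·b = +0.46
  (-5)·a + (-50)·b = -0.91
Eliminate b (×(-50) and ×(-20), subtract): 3650·a = -41.200 → a = ∂h/∂x = -0.01129
Back-substitute: b = ∂h/∂y = +0.01933.
|∇h| = √(-0.01129² + 0.01933²) = 0.02239
Seepage velocity v = K·i/n = 4.4 × 0.02239 / 0.05 = 1.97 ft/day.

2.0 ft/day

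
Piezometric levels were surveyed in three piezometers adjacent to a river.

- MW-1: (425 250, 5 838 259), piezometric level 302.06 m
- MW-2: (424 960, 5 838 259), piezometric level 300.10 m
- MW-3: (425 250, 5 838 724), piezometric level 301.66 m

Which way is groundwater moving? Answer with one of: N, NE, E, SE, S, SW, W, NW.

∂h/∂x = (300.10 − 302.06) / (424960 − 425250) = +0.006759
∂h/∂y = (301.66 − 302.06) / (5838724 − 5838259) = -0.0008602
Flow = −∇h = (-0.006759 east, +0.0008602 north), which points west.

W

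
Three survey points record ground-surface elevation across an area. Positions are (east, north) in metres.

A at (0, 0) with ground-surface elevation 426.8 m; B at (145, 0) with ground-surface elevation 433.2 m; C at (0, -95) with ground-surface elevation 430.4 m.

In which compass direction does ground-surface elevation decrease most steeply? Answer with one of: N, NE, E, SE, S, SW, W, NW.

NW

∂z/∂x = (433.2 − 426.8) / (145 − 0) = +0.04414
∂z/∂y = (430.4 − 426.8) / (-95 − 0) = -0.03789
Steepest decrease is along −∇f = (-0.04414 E, +0.03789 N) → northwest.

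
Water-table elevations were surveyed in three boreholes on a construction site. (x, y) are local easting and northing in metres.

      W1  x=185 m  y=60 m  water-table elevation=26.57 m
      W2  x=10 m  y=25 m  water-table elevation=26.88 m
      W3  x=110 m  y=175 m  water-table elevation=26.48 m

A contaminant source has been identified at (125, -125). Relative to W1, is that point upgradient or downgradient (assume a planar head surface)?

Differences from W1: to W2 (Δx, Δy, Δh) = (-175, -35, +0.31); to W3 = (-75, 115, -0.09).
Determinant of the coordinate differences = (-175)·115 − (-75)·(-35) = -22750.
∂h/∂x = [(+0.31)·115 − (-0.09)·(-35)] / -22750 = -0.001429
∂h/∂y = [(-175)·(-0.09) − (-75)·(+0.31)] / -22750 = -0.001714
Head at (125, -125) = 26.57 + (-0.001429)·(-60) + (-0.001714)·(-185) = 26.97 m.
That is higher than the 26.57 m at W1, so the point is upgradient.

upgradient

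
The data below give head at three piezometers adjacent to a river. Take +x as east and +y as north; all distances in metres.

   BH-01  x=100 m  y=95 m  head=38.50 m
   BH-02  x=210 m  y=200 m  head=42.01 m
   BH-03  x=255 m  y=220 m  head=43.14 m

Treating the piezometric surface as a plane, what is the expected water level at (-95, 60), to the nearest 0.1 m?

34.3 m

Differences from BH-01: to BH-02 (Δx, Δy, Δh) = (110, 105, +3.51); to BH-03 = (155, 125, +4.64).
Determinant of the coordinate differences = 110·125 − 155·105 = -2525.
∂h/∂x = [(+3.51)·125 − (+4.64)·105] / -2525 = +0.01919
∂h/∂y = [110·(+4.64) − 155·(+3.51)] / -2525 = +0.01333
h(-95, 60) = 38.50 + (+0.01919)·(-195) + (+0.01333)·(-35) = 38.50 -3.742 -0.466 = 34.292 m.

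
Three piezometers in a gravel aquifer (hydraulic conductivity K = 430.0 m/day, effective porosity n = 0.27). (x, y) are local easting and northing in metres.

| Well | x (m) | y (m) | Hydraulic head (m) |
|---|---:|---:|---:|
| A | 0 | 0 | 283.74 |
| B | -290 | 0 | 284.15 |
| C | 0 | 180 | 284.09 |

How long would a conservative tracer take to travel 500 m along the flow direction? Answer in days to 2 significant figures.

130 days

∂h/∂x = (284.15 − 283.74) / (-290 − 0) = -0.001414
∂h/∂y = (284.09 − 283.74) / (180 − 0) = +0.001944
|∇h| = √(-0.001414² + 0.001944²) = 0.002404
Seepage velocity v = K·i/n = 430.0 × 0.002404 / 0.27 = 3.829 m/day.
t = 500 / 3.829 = 130.6 days.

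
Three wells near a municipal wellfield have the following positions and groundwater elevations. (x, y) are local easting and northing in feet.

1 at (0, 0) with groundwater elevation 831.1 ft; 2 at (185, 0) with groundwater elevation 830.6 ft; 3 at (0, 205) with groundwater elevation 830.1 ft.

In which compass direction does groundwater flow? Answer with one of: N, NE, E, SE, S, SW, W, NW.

∂h/∂x = (830.6 − 831.1) / (185 − 0) = -0.002703
∂h/∂y = (830.1 − 831.1) / (205 − 0) = -0.004878
Flow = −∇h = (+0.002703 east, +0.004878 north), which points northeast.

NE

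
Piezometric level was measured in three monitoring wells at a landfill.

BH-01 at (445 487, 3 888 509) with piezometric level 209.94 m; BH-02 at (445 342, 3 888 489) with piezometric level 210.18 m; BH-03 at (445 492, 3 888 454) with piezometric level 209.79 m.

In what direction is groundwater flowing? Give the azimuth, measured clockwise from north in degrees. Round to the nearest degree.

142°

Three-point gradient (reference BH-01): Δ to BH-02 = (-145, -20, +0.24), Δ to BH-03 = (5, -55, -0.15).
∂h/∂x = -0.002006, ∂h/∂y = +0.002545 (det = 8075).
Flow direction (−∇h) has components (+0.002006 E, -0.002545 N).
Azimuth = atan2(E, N) = atan2(+0.002006, -0.002545) = 141.8° ≈ 142°.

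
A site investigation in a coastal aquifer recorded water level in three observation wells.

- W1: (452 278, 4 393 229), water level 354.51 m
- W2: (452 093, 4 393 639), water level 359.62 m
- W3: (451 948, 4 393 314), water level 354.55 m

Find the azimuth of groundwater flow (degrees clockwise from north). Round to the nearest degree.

194°

With h = a·x + b·y + c and W1 as origin, the differences give:
  (-185)·a + 410·b = +5.11
  (-330)·a + 85·b = +0.04
Eliminate b (×85 and ×410, subtract): 119575·a = 417.950 → a = ∂h/∂x = +0.003495
Back-substitute: b = ∂h/∂y = +0.01404.
Flow direction (−∇h) has components (-0.003495 E, -0.01404 N).
Azimuth = atan2(E, N) = atan2(-0.003495, -0.01404) = 194.0° ≈ 194°.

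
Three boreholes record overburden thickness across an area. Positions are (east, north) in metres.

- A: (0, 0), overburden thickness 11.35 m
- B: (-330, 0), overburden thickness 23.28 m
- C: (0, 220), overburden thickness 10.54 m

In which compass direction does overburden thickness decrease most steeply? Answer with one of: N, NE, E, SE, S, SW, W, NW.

E

∂d/∂x = (23.28 − 11.35) / (-330 − 0) = -0.03615
∂d/∂y = (10.54 − 11.35) / (220 − 0) = -0.003682
Steepest decrease is along −∇f = (+0.03615 E, +0.003682 N) → east.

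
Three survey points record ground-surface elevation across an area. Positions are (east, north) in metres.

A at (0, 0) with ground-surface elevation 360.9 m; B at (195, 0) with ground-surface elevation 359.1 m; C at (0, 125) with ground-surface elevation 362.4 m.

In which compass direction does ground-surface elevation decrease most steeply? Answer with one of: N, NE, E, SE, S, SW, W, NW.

∂z/∂x = (359.1 − 360.9) / (195 − 0) = -0.009231
∂z/∂y = (362.4 − 360.9) / (125 − 0) = +0.01200
Steepest decrease is along −∇f = (+0.009231 E, -0.01200 N) → southeast.

SE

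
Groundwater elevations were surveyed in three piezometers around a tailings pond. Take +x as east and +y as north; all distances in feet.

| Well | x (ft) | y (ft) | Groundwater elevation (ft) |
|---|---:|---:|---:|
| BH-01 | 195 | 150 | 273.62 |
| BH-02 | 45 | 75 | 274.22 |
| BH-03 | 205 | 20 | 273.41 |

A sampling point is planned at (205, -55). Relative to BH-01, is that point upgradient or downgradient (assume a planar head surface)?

Differences from BH-01: to BH-02 (Δx, Δy, Δh) = (-150, -75, +0.60); to BH-03 = (10, -130, -0.21).
Solve a·Δx + b·Δy = Δh: det = (-150)·(-130) − 10·(-75) = 20250.
∂h/∂x = [(+0.60)·(-130) − (-0.21)·(-75)] / 20250 = -0.004630
∂h/∂y = [(-150)·(-0.21) − 10·(+0.60)] / 20250 = +0.001259
Head at (205, -55) = 273.62 + (-0.004630)·(10) + (+0.001259)·(-205) = 273.32 ft.
That is lower than the 273.62 ft at BH-01, so the point is downgradient.

downgradient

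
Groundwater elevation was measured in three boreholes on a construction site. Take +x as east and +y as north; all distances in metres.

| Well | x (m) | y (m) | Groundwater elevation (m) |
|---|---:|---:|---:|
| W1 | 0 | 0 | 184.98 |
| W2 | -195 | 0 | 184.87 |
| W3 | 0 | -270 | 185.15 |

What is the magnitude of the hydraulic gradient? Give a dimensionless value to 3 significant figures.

∂h/∂x = (184.87 − 184.98) / (-195 − 0) = +0.0005641
∂h/∂y = (185.15 − 184.98) / (-270 − 0) = -0.0006296
|∇h| = √(0.0005641² + -0.0006296²) = 0.0008453

0.000845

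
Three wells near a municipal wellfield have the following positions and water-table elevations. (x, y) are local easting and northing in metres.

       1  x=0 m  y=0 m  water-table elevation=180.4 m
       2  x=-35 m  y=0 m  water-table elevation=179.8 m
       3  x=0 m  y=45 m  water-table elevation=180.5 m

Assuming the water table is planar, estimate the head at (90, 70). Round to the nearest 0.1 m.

182.1 m

∂h/∂x = (179.8 − 180.4) / (-35 − 0) = +0.01714
∂h/∂y = (180.5 − 180.4) / (45 − 0) = +0.002222
h(90, 70) = 180.4 + (+0.01714)·(90) + (+0.002222)·(70) = 180.4 +1.543 +0.156 = 182.098 m.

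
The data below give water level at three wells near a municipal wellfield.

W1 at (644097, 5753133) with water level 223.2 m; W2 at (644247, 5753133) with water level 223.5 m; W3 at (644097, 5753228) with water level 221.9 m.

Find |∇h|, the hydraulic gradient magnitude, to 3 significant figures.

0.0138

∂h/∂x = (223.5 − 223.2) / (644247 − 644097) = +0.002000
∂h/∂y = (221.9 − 223.2) / (5753228 − 5753133) = -0.01368
|∇h| = √(0.002000² + -0.01368²) = 0.01383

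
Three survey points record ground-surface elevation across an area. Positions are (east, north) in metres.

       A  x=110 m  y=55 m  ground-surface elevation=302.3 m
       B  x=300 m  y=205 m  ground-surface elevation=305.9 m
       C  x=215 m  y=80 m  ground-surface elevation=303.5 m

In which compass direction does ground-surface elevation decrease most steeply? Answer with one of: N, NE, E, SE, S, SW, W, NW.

Taking A as reference: B−A = (190, 150, +3.6); C−A = (105, 25, +1.2).
Solve a·Δx + b·Δy = Δz: det = 190·25 − 105·150 = -11000.
∂z/∂x = [(+3.6)·25 − (+1.2)·150] / -11000 = +0.008182
∂z/∂y = [190·(+1.2) − 105·(+3.6)] / -11000 = +0.01364
Steepest decrease is along −∇f = (-0.008182 E, -0.01364 N) → southwest.

SW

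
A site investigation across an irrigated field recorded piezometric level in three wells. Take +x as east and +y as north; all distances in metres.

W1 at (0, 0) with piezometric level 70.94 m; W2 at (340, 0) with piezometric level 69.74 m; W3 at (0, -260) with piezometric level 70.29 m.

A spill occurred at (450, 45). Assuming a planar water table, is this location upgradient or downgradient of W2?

downgradient

∂h/∂x = (69.74 − 70.94) / (340 − 0) = -0.003529
∂h/∂y = (70.29 − 70.94) / (-260 − 0) = +0.002500
Head at (450, 45) = 70.94 + (-0.003529)·(450) + (+0.002500)·(45) = 69.46 m.
That is lower than the 69.74 m at W2, so the point is downgradient.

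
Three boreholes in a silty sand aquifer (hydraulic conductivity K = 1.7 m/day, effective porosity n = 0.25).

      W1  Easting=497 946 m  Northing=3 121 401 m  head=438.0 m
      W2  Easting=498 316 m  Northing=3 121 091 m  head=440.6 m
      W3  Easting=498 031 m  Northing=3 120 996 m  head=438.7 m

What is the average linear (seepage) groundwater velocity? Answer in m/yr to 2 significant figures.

17 m/yr

With h = a·x + b·y + c and W1 as origin, the differences give:
  370·a + (-310)·b = +2.6
  85·a + (-405)·b = +0.7
Eliminate b (×(-405) and ×(-310), subtract): -123500·a = -836.00 → a = ∂h/∂x = +0.006769
Back-substitute: b = ∂h/∂y = -0.0003077.
|∇h| = √(0.006769² + -0.0003077²) = 0.006776
Seepage velocity v = K·i/n = 1.7 × 0.006776 / 0.25 = 0.04608 m/day = 16.83 m/yr.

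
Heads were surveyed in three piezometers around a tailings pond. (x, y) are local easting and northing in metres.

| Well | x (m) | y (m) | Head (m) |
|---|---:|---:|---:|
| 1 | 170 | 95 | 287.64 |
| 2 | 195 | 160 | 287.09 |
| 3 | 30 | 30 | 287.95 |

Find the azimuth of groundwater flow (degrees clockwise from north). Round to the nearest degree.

Taking 1 as reference: 2−1 = (25, 65, -0.55); 3−1 = (-140, -65, +0.31).
Determinant of the coordinate differences = 25·(-65) − (-140)·65 = 7475.
∂h/∂x = [(-0.55)·(-65) − (+0.31)·65] / 7475 = +0.002087
∂h/∂y = [25·(+0.31) − (-140)·(-0.55)] / 7475 = -0.009264
Flow direction (−∇h) has components (-0.002087 E, +0.009264 N).
Azimuth = atan2(E, N) = atan2(-0.002087, +0.009264) = 347.3° ≈ 347°.

347°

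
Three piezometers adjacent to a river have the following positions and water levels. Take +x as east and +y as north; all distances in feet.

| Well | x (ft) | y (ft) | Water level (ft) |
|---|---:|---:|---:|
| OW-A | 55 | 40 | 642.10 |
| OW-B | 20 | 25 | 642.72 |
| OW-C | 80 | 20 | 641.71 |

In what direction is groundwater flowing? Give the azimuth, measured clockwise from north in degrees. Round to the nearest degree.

Taking OW-A as reference: OW-B−OW-A = (-35, -15, +0.62); OW-C−OW-A = (25, -20, -0.39).
Solve a·Δx + b·Δy = Δh: det = (-35)·(-20) − 25·(-15) = 1075.
∂h/∂x = [(+0.62)·(-20) − (-0.39)·(-15)] / 1075 = -0.01698
∂h/∂y = [(-35)·(-0.39) − 25·(+0.62)] / 1075 = -0.001721
Flow direction (−∇h) has components (+0.01698 E, +0.001721 N).
Azimuth = atan2(E, N) = atan2(+0.01698, +0.001721) = 84.2° ≈ 084°.

084°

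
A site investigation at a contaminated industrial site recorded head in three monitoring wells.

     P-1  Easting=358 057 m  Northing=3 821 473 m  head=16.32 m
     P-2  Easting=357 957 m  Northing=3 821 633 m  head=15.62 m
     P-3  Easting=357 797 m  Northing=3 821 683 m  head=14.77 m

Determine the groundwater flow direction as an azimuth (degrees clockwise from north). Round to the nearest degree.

Taking P-1 as reference: P-2−P-1 = (-100, 160, -0.70); P-3−P-1 = (-260, 210, -1.55).
Determinant of the coordinate differences = (-100)·210 − (-260)·160 = 20600.
∂h/∂x = [(-0.70)·210 − (-1.55)·160] / 20600 = +0.004903
∂h/∂y = [(-100)·(-1.55) − (-260)·(-0.70)] / 20600 = -0.001311
Flow direction (−∇h) has components (-0.004903 E, +0.001311 N).
Azimuth = atan2(E, N) = atan2(-0.004903, +0.001311) = 285.0° ≈ 285°.

285°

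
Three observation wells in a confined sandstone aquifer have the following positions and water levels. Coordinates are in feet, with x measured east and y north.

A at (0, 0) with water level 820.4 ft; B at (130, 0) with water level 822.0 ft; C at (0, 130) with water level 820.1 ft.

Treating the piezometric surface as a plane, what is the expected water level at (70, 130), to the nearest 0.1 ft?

∂h/∂x = (822.0 − 820.4) / (130 − 0) = +0.01231
∂h/∂y = (820.1 − 820.4) / (130 − 0) = -0.002308
h(70, 130) = 820.4 + (+0.01231)·(70) + (-0.002308)·(130) = 820.4 +0.862 -0.300 = 820.962 ft.

821.0 ft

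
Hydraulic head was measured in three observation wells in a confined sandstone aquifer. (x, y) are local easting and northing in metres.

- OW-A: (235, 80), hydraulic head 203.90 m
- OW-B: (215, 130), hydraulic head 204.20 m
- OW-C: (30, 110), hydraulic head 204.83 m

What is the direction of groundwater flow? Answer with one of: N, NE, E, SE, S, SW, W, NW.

SE

With h = a·x + b·y + c and OW-A as origin, the differences give:
  (-20)·a + 50·b = +0.30
  (-205)·a + 30·b = +0.93
Eliminate b (×30 and ×50, subtract): 9650·a = -37.500 → a = ∂h/∂x = -0.003886
Back-substitute: b = ∂h/∂y = +0.004446.
Flow = −∇h = (+0.003886 east, -0.004446 north), which points southeast.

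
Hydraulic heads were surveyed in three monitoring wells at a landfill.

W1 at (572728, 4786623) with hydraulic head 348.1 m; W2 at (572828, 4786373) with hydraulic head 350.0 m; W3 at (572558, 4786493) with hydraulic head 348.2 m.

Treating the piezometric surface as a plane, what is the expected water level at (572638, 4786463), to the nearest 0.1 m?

Differences from W1: to W2 (Δx, Δy, Δh) = (100, -250, +1.9); to W3 = (-170, -130, +0.1).
Determinant of the coordinate differences = 100·(-130) − (-170)·(-250) = -55500.
∂h/∂x = [(+1.9)·(-130) − (+0.1)·(-250)] / -55500 = +0.004000
∂h/∂y = [100·(+0.1) − (-170)·(+1.9)] / -55500 = -0.006000
h(572638, 4786463) = 348.1 + (+0.004000)·(-90) + (-0.006000)·(-160) = 348.1 -0.360 +0.960 = 348.700 m.

348.7 m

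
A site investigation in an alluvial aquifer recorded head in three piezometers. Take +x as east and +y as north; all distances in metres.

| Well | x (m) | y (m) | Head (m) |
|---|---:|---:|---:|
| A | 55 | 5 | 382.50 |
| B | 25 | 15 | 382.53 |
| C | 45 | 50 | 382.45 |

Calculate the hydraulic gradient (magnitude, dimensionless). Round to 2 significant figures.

0.0021

With h = a·x + b·y + c and A as origin, the differences give:
  (-30)·a + 10·b = +0.03
  (-10)·a + 45·b = -0.05
Eliminate b (×45 and ×10, subtract): -1250·a = 1.850 → a = ∂h/∂x = -0.001480
Back-substitute: b = ∂h/∂y = -0.001440.
|∇h| = √(-0.001480² + -0.001440²) = 0.002065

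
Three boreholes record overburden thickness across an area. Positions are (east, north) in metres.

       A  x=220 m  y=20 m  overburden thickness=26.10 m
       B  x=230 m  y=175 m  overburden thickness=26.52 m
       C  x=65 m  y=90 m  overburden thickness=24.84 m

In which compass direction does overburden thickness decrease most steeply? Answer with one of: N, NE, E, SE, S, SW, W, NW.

Differences from A: to B (Δx, Δy, Δh) = (10, 155, +0.42); to C = (-155, 70, -1.26).
Determinant of the coordinate differences = 10·70 − (-155)·155 = 24725.
∂d/∂x = [(+0.42)·70 − (-1.26)·155] / 24725 = +0.009088
∂d/∂y = [10·(-1.26) − (-155)·(+0.42)] / 24725 = +0.002123
Steepest decrease is along −∇f = (-0.009088 E, -0.002123 N) → west.

W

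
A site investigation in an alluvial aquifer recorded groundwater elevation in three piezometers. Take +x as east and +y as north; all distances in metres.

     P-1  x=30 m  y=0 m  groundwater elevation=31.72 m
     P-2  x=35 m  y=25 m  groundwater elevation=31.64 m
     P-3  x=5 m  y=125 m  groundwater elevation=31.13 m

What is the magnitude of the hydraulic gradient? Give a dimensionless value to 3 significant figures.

Taking P-1 as reference: P-2−P-1 = (5, 25, -0.08); P-3−P-1 = (-25, 125, -0.59).
Solve a·Δx + b·Δy = Δh: det = 5·125 − (-25)·25 = 1250.
∂h/∂x = [(-0.08)·125 − (-0.59)·25] / 1250 = +0.003800
∂h/∂y = [5·(-0.59) − (-25)·(-0.08)] / 1250 = -0.003960
|∇h| = √(0.003800² + -0.003960²) = 0.005488

0.00549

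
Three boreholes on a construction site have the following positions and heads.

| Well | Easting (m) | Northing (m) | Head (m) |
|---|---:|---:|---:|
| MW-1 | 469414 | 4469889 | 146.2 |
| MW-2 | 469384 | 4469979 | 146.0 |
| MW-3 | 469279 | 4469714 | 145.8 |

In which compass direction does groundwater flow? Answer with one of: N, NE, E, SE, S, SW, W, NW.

Taking MW-1 as reference: MW-2−MW-1 = (-30, 90, -0.2); MW-3−MW-1 = (-135, -175, -0.4).
Determinant of the coordinate differences = (-30)·(-175) − (-135)·90 = 17400.
∂h/∂x = [(-0.2)·(-175) − (-0.4)·90] / 17400 = +0.004080
∂h/∂y = [(-30)·(-0.4) − (-135)·(-0.2)] / 17400 = -0.0008621
Flow = −∇h = (-0.004080 east, +0.0008621 north), which points west.

W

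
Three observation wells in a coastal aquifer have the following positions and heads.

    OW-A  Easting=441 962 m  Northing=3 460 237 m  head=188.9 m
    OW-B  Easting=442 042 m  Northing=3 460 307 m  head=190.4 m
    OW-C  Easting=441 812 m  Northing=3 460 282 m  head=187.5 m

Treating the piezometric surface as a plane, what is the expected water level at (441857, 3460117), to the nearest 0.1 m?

With h = a·x + b·y + c and OW-A as origin, the differences give:
  80·a + 70·b = +1.5
  (-150)·a + 45·b = -1.4
Eliminate b (×45 and ×70, subtract): 14100·a = 165.50 → a = ∂h/∂x = +0.01174
Back-substitute: b = ∂h/∂y = +0.008014.
h(441857, 3460117) = 188.9 + (+0.01174)·(-105) + (+0.008014)·(-120) = 188.9 -1.232 -0.962 = 186.706 m.

186.7 m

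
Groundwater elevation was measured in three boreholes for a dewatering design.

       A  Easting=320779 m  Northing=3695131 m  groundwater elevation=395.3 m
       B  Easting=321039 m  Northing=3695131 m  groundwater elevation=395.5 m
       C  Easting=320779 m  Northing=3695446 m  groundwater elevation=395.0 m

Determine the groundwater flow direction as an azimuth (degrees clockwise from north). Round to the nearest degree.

∂h/∂x = (395.5 − 395.3) / (321039 − 320779) = +0.0007692
∂h/∂y = (395.0 − 395.3) / (3695446 − 3695131) = -0.0009524
Flow direction (−∇h) has components (-0.0007692 E, +0.0009524 N).
Azimuth = atan2(E, N) = atan2(-0.0007692, +0.0009524) = 321.1° ≈ 321°.

321°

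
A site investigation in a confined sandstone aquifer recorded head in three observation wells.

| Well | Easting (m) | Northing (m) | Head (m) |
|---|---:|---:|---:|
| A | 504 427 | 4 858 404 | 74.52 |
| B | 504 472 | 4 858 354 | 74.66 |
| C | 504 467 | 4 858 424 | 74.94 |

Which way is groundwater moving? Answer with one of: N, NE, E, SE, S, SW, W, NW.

Differences from A: to B (Δx, Δy, Δh) = (45, -50, +0.14); to C = (40, 20, +0.42).
Solve a·Δx + b·Δy = Δh: det = 45·20 − 40·(-50) = 2900.
∂h/∂x = [(+0.14)·20 − (+0.42)·(-50)] / 2900 = +0.008207
∂h/∂y = [45·(+0.42) − 40·(+0.14)] / 2900 = +0.004586
Flow = −∇h = (-0.008207 east, -0.004586 north), which points southwest.

SW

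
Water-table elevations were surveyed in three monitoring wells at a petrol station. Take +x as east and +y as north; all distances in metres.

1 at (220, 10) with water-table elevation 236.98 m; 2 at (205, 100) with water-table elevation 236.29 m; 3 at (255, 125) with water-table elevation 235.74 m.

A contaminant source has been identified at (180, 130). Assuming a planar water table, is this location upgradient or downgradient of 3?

upgradient

Taking 1 as reference: 2−1 = (-15, 90, -0.69); 3−1 = (35, 115, -1.24).
Solve a·Δx + b·Δy = Δh: det = (-15)·115 − 35·90 = -4875.
∂h/∂x = [(-0.69)·115 − (-1.24)·90] / -4875 = -0.006615
∂h/∂y = [(-15)·(-1.24) − 35·(-0.69)] / -4875 = -0.008769
Head at (180, 130) = 236.98 + (-0.006615)·(-40) + (-0.008769)·(120) = 236.19 m.
That is higher than the 235.74 m at 3, so the point is upgradient.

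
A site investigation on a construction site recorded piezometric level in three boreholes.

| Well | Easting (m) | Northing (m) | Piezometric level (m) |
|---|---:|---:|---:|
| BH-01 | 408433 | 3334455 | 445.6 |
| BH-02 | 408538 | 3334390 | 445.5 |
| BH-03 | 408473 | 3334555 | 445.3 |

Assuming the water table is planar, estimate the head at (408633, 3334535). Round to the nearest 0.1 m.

445.0 m

With h = a·x + b·y + c and BH-01 as origin, the differences give:
  105·a + (-65)·b = -0.1
  40·a + 100·b = -0.3
Eliminate b (×100 and ×(-65), subtract): 13100·a = -29.50 → a = ∂h/∂x = -0.002252
Back-substitute: b = ∂h/∂y = -0.002099.
h(408633, 3334535) = 445.6 + (-0.002252)·(200) + (-0.002099)·(80) = 445.6 -0.450 -0.168 = 444.982 m.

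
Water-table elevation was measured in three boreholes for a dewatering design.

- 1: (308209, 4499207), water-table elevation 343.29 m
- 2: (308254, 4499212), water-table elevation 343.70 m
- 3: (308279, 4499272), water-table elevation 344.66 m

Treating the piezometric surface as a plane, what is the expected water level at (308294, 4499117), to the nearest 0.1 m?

Three-point gradient (reference 1): Δ to 2 = (45, 5, +0.41), Δ to 3 = (70, 65, +1.37).
∂h/∂x = +0.007689, ∂h/∂y = +0.01280 (det = 2575).
h(308294, 4499117) = 343.29 + (+0.007689)·(85) + (+0.01280)·(-90) = 343.29 +0.654 -1.152 = 342.792 m.

342.8 m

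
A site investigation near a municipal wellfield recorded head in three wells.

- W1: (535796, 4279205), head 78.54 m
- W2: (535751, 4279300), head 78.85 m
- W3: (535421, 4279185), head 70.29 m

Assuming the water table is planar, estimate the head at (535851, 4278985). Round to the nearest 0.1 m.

Differences from W1: to W2 (Δx, Δy, Δh) = (-45, 95, +0.31); to W3 = (-375, -20, -8.25).
Solve a·Δx + b·Δy = Δh: det = (-45)·(-20) − (-375)·95 = 36525.
∂h/∂x = [(+0.31)·(-20) − (-8.25)·95] / 36525 = +0.02129
∂h/∂y = [(-45)·(-8.25) − (-375)·(+0.31)] / 36525 = +0.01335
h(535851, 4278985) = 78.54 + (+0.02129)·(55) + (+0.01335)·(-220) = 78.54 +1.171 -2.936 = 76.775 m.

76.8 m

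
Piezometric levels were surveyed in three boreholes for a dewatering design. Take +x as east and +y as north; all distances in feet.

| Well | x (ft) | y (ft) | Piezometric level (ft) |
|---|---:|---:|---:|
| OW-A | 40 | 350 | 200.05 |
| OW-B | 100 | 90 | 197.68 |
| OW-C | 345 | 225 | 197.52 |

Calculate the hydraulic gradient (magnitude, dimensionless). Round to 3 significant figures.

0.00941

Three-point gradient (reference OW-A): Δ to OW-B = (60, -260, -2.37), Δ to OW-C = (305, -125, -2.53).
∂h/∂x = -0.005036, ∂h/∂y = +0.007953 (det = 71800).
|∇h| = √(-0.005036² + 0.007953²) = 0.009413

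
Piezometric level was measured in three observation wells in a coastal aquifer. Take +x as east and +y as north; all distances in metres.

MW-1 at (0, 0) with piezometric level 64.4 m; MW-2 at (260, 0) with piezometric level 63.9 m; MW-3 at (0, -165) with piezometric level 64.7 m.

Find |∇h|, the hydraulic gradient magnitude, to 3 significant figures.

0.00265

∂h/∂x = (63.9 − 64.4) / (260 − 0) = -0.001923
∂h/∂y = (64.7 − 64.4) / (-165 − 0) = -0.001818
|∇h| = √(-0.001923² + -0.001818²) = 0.002646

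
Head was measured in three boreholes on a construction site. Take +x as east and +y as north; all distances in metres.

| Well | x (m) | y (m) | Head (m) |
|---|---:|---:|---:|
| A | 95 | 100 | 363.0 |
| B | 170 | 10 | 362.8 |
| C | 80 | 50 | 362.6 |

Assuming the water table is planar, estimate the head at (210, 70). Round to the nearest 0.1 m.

363.4 m

Taking A as reference: B−A = (75, -90, -0.2); C−A = (-15, -50, -0.4).
Determinant of the coordinate differences = 75·(-50) − (-15)·(-90) = -5100.
∂h/∂x = [(-0.2)·(-50) − (-0.4)·(-90)] / -5100 = +0.005098
∂h/∂y = [75·(-0.4) − (-15)·(-0.2)] / -5100 = +0.006471
h(210, 70) = 363.0 + (+0.005098)·(115) + (+0.006471)·(-30) = 363.0 +0.586 -0.194 = 363.392 m.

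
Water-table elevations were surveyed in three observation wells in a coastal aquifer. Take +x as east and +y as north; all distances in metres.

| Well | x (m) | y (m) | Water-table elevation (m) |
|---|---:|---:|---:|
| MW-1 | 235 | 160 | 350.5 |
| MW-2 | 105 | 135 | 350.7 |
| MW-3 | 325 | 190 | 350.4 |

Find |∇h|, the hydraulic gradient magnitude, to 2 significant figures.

Taking MW-1 as reference: MW-2−MW-1 = (-130, -25, +0.2); MW-3−MW-1 = (90, 30, -0.1).
Solve a·Δx + b·Δy = Δh: det = (-130)·30 − 90·(-25) = -1650.
∂h/∂x = [(+0.2)·30 − (-0.1)·(-25)] / -1650 = -0.002121
∂h/∂y = [(-130)·(-0.1) − 90·(+0.2)] / -1650 = +0.003030
|∇h| = √(-0.002121² + 0.003030²) = 0.003699

0.0037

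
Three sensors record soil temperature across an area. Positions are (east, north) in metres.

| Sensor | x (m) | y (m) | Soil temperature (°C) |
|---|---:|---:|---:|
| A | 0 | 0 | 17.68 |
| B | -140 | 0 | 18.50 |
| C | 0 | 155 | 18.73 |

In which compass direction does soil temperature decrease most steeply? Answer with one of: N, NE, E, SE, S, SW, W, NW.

SE

∂T/∂x = (18.50 − 17.68) / (-140 − 0) = -0.005857
∂T/∂y = (18.73 − 17.68) / (155 − 0) = +0.006774
Steepest decrease is along −∇f = (+0.005857 E, -0.006774 N) → southeast.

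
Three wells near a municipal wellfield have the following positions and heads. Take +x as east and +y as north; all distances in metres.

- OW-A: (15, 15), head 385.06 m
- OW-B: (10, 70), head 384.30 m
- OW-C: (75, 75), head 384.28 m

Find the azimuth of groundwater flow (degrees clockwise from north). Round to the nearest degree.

357°

Differences from OW-A: to OW-B (Δx, Δy, Δh) = (-5, 55, -0.76); to OW-C = (60, 60, -0.78).
Solve a·Δx + b·Δy = Δh: det = (-5)·60 − 60·55 = -3600.
∂h/∂x = [(-0.76)·60 − (-0.78)·55] / -3600 = +0.0007500
∂h/∂y = [(-5)·(-0.78) − 60·(-0.76)] / -3600 = -0.01375
Flow direction (−∇h) has components (-0.0007500 E, +0.01375 N).
Azimuth = atan2(E, N) = atan2(-0.0007500, +0.01375) = 356.9° ≈ 357°.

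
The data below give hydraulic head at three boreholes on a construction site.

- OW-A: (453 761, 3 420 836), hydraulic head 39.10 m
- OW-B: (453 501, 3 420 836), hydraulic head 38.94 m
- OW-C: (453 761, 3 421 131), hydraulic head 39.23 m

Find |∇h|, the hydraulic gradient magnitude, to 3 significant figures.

0.000757

∂h/∂x = (38.94 − 39.10) / (453501 − 453761) = +0.0006154
∂h/∂y = (39.23 − 39.10) / (3421131 − 3420836) = +0.0004407
|∇h| = √(0.0006154² + 0.0004407²) = 0.0007569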